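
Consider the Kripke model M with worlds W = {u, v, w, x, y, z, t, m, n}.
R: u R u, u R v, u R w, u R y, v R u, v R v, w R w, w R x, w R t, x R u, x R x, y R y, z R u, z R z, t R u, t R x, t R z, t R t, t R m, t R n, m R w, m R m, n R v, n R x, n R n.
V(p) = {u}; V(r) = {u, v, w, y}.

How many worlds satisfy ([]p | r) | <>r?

Let φ = ([]p | r) | <>r. Evaluate φ at each world:
  u (successors {u, v, w, y}): φ is true.
  v (successors {u, v}): φ is true.
  w (successors {w, x, t}): φ is true.
  x (successors {u, x}): φ is true.
  y (successors {y}): φ is true.
  z (successors {u, z}): φ is true.
  t (successors {u, x, z, t, m, n}): φ is true.
  m (successors {w, m}): φ is true.
  n (successors {v, x, n}): φ is true.
For instance, at m:
  At m: []p | r is false, <>r is true, so ([]p | r) | <>r is true.
    At m: []p is false, r is false, so []p | r is false.
      At m: []p requires p at every successor {w, m}.
        p fails at w, so []p is false at m.
    At m: <>r requires r at some successor in {w, m}.
      r holds at w, so <>r is true at m.
Satisfying worlds: {u, v, w, x, y, z, t, m, n}

9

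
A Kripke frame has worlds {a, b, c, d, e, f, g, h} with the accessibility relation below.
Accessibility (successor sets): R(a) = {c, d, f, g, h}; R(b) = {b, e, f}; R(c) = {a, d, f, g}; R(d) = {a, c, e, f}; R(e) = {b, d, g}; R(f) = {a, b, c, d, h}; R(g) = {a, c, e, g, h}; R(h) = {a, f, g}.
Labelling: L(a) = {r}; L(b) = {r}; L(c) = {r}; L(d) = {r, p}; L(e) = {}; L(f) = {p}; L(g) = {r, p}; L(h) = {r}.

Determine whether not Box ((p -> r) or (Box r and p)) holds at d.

No

At d: Box ((p -> r) or (Box r and p)) is true, so not Box ((p -> r) or (Box r and p)) is false.
  At d: Box ((p -> r) or (Box r and p)) requires (p -> r) or (Box r and p) at every successor {a, c, e, f}.
    At a: (p -> r) or (Box r and p) is true.
    At c: (p -> r) or (Box r and p) is true.
    At e: (p -> r) or (Box r and p) is true.
    At f: (p -> r) or (Box r and p) is true.
  So Box ((p -> r) or (Box r and p)) is true at d.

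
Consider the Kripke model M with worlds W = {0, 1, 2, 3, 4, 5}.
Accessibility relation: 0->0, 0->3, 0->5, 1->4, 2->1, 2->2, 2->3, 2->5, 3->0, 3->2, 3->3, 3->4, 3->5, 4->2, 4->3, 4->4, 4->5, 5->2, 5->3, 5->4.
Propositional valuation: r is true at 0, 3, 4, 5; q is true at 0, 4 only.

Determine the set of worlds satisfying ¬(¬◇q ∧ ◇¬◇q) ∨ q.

Let φ = ¬(¬◇q ∧ ◇¬◇q) ∨ q. Evaluate φ at each world:
  0 (successors {0, 3, 5}): φ is true.
  1 (successors {4}): φ is true.
  2 (successors {1, 2, 3, 5}): φ is false.
  3 (successors {0, 2, 3, 4, 5}): φ is true.
  4 (successors {2, 3, 4, 5}): φ is true.
  5 (successors {2, 3, 4}): φ is true.
For instance, at 4:
  At 4: ¬(¬◇q ∧ ◇¬◇q) is true, q is true, so ¬(¬◇q ∧ ◇¬◇q) ∨ q is true.
    At 4: ¬◇q ∧ ◇¬◇q is false, so ¬(¬◇q ∧ ◇¬◇q) is true.
      At 4: ¬◇q is false, ◇¬◇q is true, so ¬◇q ∧ ◇¬◇q is false.
Satisfying worlds: {0, 1, 3, 4, 5}

0, 1, 3, 4, 5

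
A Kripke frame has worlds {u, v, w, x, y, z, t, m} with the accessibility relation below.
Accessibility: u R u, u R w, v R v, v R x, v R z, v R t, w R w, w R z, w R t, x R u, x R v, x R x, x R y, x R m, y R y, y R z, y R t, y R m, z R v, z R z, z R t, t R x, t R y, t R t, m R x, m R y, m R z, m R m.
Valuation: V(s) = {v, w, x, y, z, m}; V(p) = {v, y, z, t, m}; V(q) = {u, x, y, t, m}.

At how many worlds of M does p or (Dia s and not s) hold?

Let φ = p or (Dia s and not s). Evaluate φ at each world:
  u (successors {u, w}): φ is true.
  v (successors {v, x, z, t}): φ is true.
  w (successors {w, z, t}): φ is false.
  x (successors {u, v, x, y, m}): φ is false.
  y (successors {y, z, t, m}): φ is true.
  z (successors {v, z, t}): φ is true.
  t (successors {x, y, t}): φ is true.
  m (successors {x, y, z, m}): φ is true.
For instance, at v:
  At v: p is true, Dia s and not s is false, so p or (Dia s and not s) is true.
    At v: Dia s is true, not s is false, so Dia s and not s is false.
      At v: Dia s requires s at some successor in {v, x, z, t}.
        s holds at v, so Dia s is true at v.
Satisfying worlds: {u, v, y, z, t, m}

6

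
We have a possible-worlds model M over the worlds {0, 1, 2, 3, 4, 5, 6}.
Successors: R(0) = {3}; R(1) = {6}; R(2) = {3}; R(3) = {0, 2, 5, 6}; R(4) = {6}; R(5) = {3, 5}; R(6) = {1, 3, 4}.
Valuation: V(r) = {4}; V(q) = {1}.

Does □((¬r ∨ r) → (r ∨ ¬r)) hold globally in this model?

Yes

Recall that □ψ holds at a world iff ψ holds at every accessible world, and ◇ψ holds iff ψ holds at some accessible world.
Let φ = □((¬r ∨ r) → (r ∨ ¬r)). Evaluate φ at each world:
  0 (successors {3}): φ is true.
  1 (successors {6}): φ is true.
  2 (successors {3}): φ is true.
  3 (successors {0, 2, 5, 6}): φ is true.
  4 (successors {6}): φ is true.
  5 (successors {3, 5}): φ is true.
  6 (successors {1, 3, 4}): φ is true.
For instance, at 0:
  At 0: □((¬r ∨ r) → (r ∨ ¬r)) requires (¬r ∨ r) → (r ∨ ¬r) at every successor {3}.
    At 3: (¬r ∨ r) → (r ∨ ¬r) is true.
  So □((¬r ∨ r) → (r ∨ ¬r)) is true at 0.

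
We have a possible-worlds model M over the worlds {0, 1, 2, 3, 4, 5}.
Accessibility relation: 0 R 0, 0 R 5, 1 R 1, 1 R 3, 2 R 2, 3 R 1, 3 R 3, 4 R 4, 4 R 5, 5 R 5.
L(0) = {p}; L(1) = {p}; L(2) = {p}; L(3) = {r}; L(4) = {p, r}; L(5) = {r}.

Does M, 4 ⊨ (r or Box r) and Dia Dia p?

Recall that Box ψ holds at a world iff ψ holds at every accessible world, and Dia ψ holds iff ψ holds at some accessible world.
At 4: r or Box r is true, Dia Dia p is true, so (r or Box r) and Dia Dia p is true.
  At 4: r is true, Box r is true, so r or Box r is true.
    At 4: Box r requires r at every successor {4, 5}.
      At 4: r is true.
      At 5: r is true.
    So Box r is true at 4.
  At 4: Dia Dia p requires Dia p at some successor in {4, 5}.
    Dia p holds at 4, so Dia Dia p is true at 4.
      At 4: Dia p requires p at some successor in {4, 5}.
        p holds at 4, so Dia p is true at 4.

Yes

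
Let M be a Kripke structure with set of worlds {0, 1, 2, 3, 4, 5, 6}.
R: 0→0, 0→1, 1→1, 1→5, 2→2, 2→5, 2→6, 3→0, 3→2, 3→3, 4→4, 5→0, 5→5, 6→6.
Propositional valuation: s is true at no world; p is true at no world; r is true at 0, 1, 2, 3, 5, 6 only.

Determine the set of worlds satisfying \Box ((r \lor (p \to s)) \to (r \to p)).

4

Let φ = \Box ((r \lor (p \to s)) \to (r \to p)). Evaluate φ at each world:
  0 (successors {0, 1}): φ is false.
  1 (successors {1, 5}): φ is false.
  2 (successors {2, 5, 6}): φ is false.
  3 (successors {0, 2, 3}): φ is false.
  4 (successors {4}): φ is true.
  5 (successors {0, 5}): φ is false.
  6 (successors {6}): φ is false.
For instance, at 3:
  At 3: \Box ((r \lor (p \to s)) \to (r \to p)) requires (r \lor (p \to s)) \to (r \to p) at every successor {0, 2, 3}.
    (r \lor (p \to s)) \to (r \to p) fails at 0, so \Box ((r \lor (p \to s)) \to (r \to p)) is false at 3.
Satisfying worlds: {4}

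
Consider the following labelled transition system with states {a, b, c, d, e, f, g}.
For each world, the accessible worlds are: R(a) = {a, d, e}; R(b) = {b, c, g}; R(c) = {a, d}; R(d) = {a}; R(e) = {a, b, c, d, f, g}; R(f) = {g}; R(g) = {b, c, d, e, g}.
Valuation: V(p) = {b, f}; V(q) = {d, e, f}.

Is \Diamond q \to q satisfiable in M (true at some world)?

Recall that \Diamond ψ holds at a world iff ψ holds at some accessible world.
Let φ = \Diamond q \to q. Evaluate φ at each world:
  a (successors {a, d, e}): φ is false.
  b (successors {b, c, g}): φ is true.
  c (successors {a, d}): φ is false.
  d (successors {a}): φ is true.
  e (successors {a, b, c, d, f, g}): φ is true.
  f (successors {g}): φ is true.
  g (successors {b, c, d, e, g}): φ is false.
Detail at b (witness):
  At b: \Diamond q is false, q is false, so \Diamond q \to q is true.
    At b: \Diamond q requires q at some successor in {b, c, g}.
      At b: q is false.
      At c: q is false.
      At g: q is false.
    So \Diamond q is false at b.

Yes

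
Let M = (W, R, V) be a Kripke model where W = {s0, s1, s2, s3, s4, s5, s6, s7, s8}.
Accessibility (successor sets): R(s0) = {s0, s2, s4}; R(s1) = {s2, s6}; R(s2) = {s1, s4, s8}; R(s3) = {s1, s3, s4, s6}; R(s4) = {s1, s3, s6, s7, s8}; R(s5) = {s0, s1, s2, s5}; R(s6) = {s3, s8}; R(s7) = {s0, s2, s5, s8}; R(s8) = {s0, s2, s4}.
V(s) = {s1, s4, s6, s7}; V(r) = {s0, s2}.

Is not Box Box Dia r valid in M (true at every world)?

Recall that Box ψ holds at a world iff ψ holds at every accessible world, and Dia ψ holds iff ψ holds at some accessible world.
Let φ = not Box Box Dia r. Evaluate φ at each world:
  s0 (successors {s0, s2, s4}): φ is true.
  s1 (successors {s2, s6}): φ is true.
  s2 (successors {s1, s4, s8}): φ is true.
  s3 (successors {s1, s3, s4, s6}): φ is true.
  s4 (successors {s1, s3, s6, s7, s8}): φ is true.
  s5 (successors {s0, s1, s2, s5}): φ is true.
  s6 (successors {s3, s8}): φ is true.
  s7 (successors {s0, s2, s5, s8}): φ is true.
  s8 (successors {s0, s2, s4}): φ is true.
For instance, at s0:
  At s0: Box Box Dia r is false, so not Box Box Dia r is true.
    At s0: Box Box Dia r requires Box Dia r at every successor {s0, s2, s4}.
      Box Dia r fails at s0, so Box Box Dia r is false at s0.

Yes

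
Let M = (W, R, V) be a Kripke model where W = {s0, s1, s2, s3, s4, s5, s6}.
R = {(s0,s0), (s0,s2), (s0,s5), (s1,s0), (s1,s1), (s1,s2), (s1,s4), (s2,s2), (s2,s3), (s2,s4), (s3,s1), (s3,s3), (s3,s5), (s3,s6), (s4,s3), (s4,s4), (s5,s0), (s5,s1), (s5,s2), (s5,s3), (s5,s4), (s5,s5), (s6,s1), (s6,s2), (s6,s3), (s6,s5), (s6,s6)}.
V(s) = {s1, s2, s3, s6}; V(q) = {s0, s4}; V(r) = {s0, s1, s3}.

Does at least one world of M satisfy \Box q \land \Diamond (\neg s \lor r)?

No

Let φ = \Box q \land \Diamond (\neg s \lor r). Evaluate φ at each world:
  s0 (successors {s0, s2, s5}): φ is false.
  s1 (successors {s0, s1, s2, s4}): φ is false.
  s2 (successors {s2, s3, s4}): φ is false.
  s3 (successors {s1, s3, s5, s6}): φ is false.
  s4 (successors {s3, s4}): φ is false.
  s5 (successors {s0, s1, s2, s3, s4, s5}): φ is false.
  s6 (successors {s1, s2, s3, s5, s6}): φ is false.
For instance, at s2:
  At s2: \Box q is false, \Diamond (\neg s \lor r) is true, so \Box q \land \Diamond (\neg s \lor r) is false.
    At s2: \Box q requires q at every successor {s2, s3, s4}.
      q fails at s2, so \Box q is false at s2.
    At s2: \Diamond (\neg s \lor r) requires \neg s \lor r at some successor in {s2, s3, s4}.
      \neg s \lor r holds at s3, so \Diamond (\neg s \lor r) is true at s2.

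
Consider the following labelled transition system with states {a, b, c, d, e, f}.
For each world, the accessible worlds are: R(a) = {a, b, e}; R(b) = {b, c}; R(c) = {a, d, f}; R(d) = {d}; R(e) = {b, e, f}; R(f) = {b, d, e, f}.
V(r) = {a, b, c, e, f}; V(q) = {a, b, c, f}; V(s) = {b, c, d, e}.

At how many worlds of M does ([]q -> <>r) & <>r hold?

Recall that []ψ holds at a world iff ψ holds at every accessible world, and <>ψ holds iff ψ holds at some accessible world.
Let φ = ([]q -> <>r) & <>r. Evaluate φ at each world:
  a (successors {a, b, e}): φ is true.
  b (successors {b, c}): φ is true.
  c (successors {a, d, f}): φ is true.
  d (successors {d}): φ is false.
  e (successors {b, e, f}): φ is true.
  f (successors {b, d, e, f}): φ is true.
For instance, at f:
  At f: []q -> <>r is true, <>r is true, so ([]q -> <>r) & <>r is true.
    At f: []q is false, <>r is true, so []q -> <>r is true.
      At f: []q requires q at every successor {b, d, e, f}.
        q fails at d, so []q is false at f.
      At f: <>r requires r at some successor in {b, d, e, f}.
        r holds at b, so <>r is true at f.
    At f: <>r requires r at some successor in {b, d, e, f}.
      r holds at b, so <>r is true at f.
Satisfying worlds: {a, b, c, e, f}

5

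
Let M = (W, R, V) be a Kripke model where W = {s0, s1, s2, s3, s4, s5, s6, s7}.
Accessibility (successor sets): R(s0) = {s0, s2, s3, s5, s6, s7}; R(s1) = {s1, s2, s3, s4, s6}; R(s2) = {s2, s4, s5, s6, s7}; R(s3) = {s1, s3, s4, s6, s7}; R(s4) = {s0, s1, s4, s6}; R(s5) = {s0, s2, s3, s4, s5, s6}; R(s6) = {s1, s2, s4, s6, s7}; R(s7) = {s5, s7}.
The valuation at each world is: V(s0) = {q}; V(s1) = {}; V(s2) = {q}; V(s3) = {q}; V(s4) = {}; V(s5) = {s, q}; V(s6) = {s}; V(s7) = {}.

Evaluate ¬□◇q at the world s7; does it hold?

No

Recall that □ψ holds at a world iff ψ holds at every accessible world, and ◇ψ holds iff ψ holds at some accessible world.
At s7: □◇q is true, so ¬□◇q is false.
  At s7: □◇q requires ◇q at every successor {s5, s7}.
      At s5: ◇q requires q at some successor in {s0, s2, s3, s4, s5, s6}.
        q holds at s0, so ◇q is true at s5.
      At s7: ◇q requires q at some successor in {s5, s7}.
        q holds at s5, so ◇q is true at s7.
  So □◇q is true at s7.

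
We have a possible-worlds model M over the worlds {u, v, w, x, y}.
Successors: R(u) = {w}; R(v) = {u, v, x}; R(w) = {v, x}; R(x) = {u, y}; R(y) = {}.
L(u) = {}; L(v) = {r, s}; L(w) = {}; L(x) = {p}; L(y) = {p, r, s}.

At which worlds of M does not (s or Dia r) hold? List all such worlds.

u

Let φ = not (s or Dia r). Evaluate φ at each world:
  u (successors {w}): φ is true.
  v (successors {u, v, x}): φ is false.
  w (successors {v, x}): φ is false.
  x (successors {u, y}): φ is false.
  y (successors ∅): φ is false.
For instance, at w:
  At w: s or Dia r is true, so not (s or Dia r) is false.
    At w: s is false, Dia r is true, so s or Dia r is true.
      At w: Dia r requires r at some successor in {v, x}.
        r holds at v, so Dia r is true at w.
Satisfying worlds: {u}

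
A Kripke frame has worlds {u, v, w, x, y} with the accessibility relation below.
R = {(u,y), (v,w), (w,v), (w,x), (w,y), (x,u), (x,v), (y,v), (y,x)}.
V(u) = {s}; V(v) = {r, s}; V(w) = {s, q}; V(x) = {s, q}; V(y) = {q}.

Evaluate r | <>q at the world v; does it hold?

At v: r is true, <>q is true, so r | <>q is true.
  At v: <>q requires q at some successor in {w}.
    q holds at w, so <>q is true at v.

Yes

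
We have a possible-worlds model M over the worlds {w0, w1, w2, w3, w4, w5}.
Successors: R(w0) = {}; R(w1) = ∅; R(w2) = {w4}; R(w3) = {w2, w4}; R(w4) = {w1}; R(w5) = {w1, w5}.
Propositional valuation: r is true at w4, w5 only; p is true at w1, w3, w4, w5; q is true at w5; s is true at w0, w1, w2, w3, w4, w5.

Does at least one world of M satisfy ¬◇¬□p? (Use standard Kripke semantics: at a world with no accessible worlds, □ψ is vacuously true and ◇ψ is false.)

Yes

Let φ = ¬◇¬□p. Evaluate φ at each world:
  w0 (successors ∅): φ is true.
  w1 (successors ∅): φ is true.
  w2 (successors {w4}): φ is true.
  w3 (successors {w2, w4}): φ is true.
  w4 (successors {w1}): φ is true.
  w5 (successors {w1, w5}): φ is true.
Detail at w0 (witness):
  At w0: ◇¬□p is false, so ¬◇¬□p is true.
    At w0: no accessible worlds, so ◇¬□p is false.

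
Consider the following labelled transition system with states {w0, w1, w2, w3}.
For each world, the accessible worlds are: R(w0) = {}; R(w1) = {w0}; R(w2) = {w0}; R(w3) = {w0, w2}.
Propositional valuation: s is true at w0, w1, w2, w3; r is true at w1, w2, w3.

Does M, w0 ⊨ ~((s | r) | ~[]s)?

Recall that []ψ holds at a world iff ψ holds at every accessible world, and <>ψ holds iff ψ holds at some accessible world.
At w0: (s | r) | ~[]s is true, so ~((s | r) | ~[]s) is false.
  At w0: s | r is true, ~[]s is false, so (s | r) | ~[]s is true.
    At w0: []s is true, so ~[]s is false.
      At w0: no accessible worlds, so []s holds vacuously.

No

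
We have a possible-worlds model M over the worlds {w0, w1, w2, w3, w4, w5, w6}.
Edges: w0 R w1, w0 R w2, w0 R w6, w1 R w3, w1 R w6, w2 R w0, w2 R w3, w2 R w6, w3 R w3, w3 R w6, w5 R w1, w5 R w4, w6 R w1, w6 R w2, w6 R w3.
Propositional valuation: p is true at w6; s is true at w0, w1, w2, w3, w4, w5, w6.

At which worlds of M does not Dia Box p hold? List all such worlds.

Let φ = not Dia Box p. Evaluate φ at each world:
  w0 (successors {w1, w2, w6}): φ is true.
  w1 (successors {w3, w6}): φ is true.
  w2 (successors {w0, w3, w6}): φ is true.
  w3 (successors {w3, w6}): φ is true.
  w4 (successors ∅): φ is true.
  w5 (successors {w1, w4}): φ is false.
  w6 (successors {w1, w2, w3}): φ is true.
For instance, at w3:
  At w3: Dia Box p is false, so not Dia Box p is true.
    At w3: Dia Box p requires Box p at some successor in {w3, w6}.
      At w3: Box p is false.
      At w6: Box p is false.
    So Dia Box p is false at w3.
Satisfying worlds: {w0, w1, w2, w3, w4, w6}

w0, w1, w2, w3, w4, w6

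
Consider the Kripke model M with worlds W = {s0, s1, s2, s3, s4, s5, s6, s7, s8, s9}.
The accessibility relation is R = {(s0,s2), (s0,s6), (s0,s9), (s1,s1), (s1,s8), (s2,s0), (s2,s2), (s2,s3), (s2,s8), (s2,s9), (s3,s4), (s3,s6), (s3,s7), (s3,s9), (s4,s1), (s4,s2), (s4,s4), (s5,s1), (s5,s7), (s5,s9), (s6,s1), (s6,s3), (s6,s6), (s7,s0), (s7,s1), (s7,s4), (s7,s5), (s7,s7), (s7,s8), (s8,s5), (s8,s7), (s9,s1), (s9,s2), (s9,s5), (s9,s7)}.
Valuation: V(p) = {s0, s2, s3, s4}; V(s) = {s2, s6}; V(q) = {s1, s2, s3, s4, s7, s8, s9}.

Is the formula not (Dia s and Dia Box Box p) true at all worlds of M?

Recall that Box ψ holds at a world iff ψ holds at every accessible world, and Dia ψ holds iff ψ holds at some accessible world.
Let φ = not (Dia s and Dia Box Box p). Evaluate φ at each world:
  s0 (successors {s2, s6, s9}): φ is true.
  s1 (successors {s1, s8}): φ is true.
  s2 (successors {s0, s2, s3, s8, s9}): φ is true.
  s3 (successors {s4, s6, s7, s9}): φ is true.
  s4 (successors {s1, s2, s4}): φ is true.
  s5 (successors {s1, s7, s9}): φ is true.
  s6 (successors {s1, s3, s6}): φ is true.
  s7 (successors {s0, s1, s4, s5, s7, s8}): φ is true.
  s8 (successors {s5, s7}): φ is true.
  s9 (successors {s1, s2, s5, s7}): φ is true.
For instance, at s7:
  At s7: Dia s and Dia Box Box p is false, so not (Dia s and Dia Box Box p) is true.
    At s7: Dia s is false, Dia Box Box p is false, so Dia s and Dia Box Box p is false.
      At s7: Dia s requires s at some successor in {s0, s1, s4, s5, s7, s8}.
        At s0: s is false.
        At s1: s is false.
        At s4: s is false.
        At s5: s is false.
        At s7: s is false.
        At s8: s is false.
      So Dia s is false at s7.
      At s7: Dia Box Box p requires Box Box p at some successor in {s0, s1, s4, s5, s7, s8}.
        At s0: Box Box p is false.
        At s1: Box Box p is false.
        At s4: Box Box p is false.
        At s5: Box Box p is false.
        At s7: Box Box p is false.
        At s8: Box Box p is false.
      So Dia Box Box p is false at s7.

Yes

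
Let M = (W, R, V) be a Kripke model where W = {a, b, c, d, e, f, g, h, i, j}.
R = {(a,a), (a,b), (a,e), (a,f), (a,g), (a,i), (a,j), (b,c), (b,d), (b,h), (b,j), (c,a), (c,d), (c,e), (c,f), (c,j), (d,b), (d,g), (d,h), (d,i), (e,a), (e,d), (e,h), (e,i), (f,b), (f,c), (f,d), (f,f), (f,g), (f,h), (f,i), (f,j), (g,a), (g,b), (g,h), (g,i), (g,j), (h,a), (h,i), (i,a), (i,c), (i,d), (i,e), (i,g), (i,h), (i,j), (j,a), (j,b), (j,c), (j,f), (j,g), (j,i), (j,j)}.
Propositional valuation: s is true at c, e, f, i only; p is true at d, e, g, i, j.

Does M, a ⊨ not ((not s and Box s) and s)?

At a: (not s and Box s) and s is false, so not ((not s and Box s) and s) is true.
  At a: not s and Box s is false, s is false, so (not s and Box s) and s is false.
    At a: not s is true, Box s is false, so not s and Box s is false.
      At a: Box s requires s at every successor {a, b, e, f, g, i, j}.
        s fails at a, so Box s is false at a.

Yes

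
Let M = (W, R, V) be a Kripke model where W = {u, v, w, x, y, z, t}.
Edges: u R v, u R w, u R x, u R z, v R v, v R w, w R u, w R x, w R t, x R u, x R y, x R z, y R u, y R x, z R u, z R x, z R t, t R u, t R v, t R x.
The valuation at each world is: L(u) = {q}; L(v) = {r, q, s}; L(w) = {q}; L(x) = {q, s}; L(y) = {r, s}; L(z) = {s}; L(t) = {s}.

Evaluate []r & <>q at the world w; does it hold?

At w: []r is false, <>q is true, so []r & <>q is false.
  At w: []r requires r at every successor {u, x, t}.
    r fails at u, so []r is false at w.
  At w: <>q requires q at some successor in {u, x, t}.
    q holds at u, so <>q is true at w.

No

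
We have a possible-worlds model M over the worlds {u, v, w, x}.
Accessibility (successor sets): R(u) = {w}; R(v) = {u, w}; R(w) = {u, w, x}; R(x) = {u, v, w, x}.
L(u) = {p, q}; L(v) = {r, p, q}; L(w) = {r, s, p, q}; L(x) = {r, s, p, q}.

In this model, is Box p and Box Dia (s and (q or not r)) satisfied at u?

At u: Box p is true, Box Dia (s and (q or not r)) is true, so Box p and Box Dia (s and (q or not r)) is true.
  At u: Box p requires p at every successor {w}.
    At w: p is true.
  So Box p is true at u.
  At u: Box Dia (s and (q or not r)) requires Dia (s and (q or not r)) at every successor {w}.
      At w: Dia (s and (q or not r)) requires s and (q or not r) at some successor in {u, w, x}.
        s and (q or not r) holds at w, so Dia (s and (q or not r)) is true at w.
  So Box Dia (s and (q or not r)) is true at u.

Yes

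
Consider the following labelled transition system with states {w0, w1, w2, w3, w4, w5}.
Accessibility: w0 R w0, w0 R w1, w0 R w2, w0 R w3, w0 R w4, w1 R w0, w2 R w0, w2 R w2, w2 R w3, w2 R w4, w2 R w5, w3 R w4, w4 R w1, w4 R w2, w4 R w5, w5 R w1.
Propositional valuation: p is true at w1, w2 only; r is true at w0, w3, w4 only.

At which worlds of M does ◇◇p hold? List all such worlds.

Let φ = ◇◇p. Evaluate φ at each world:
  w0 (successors {w0, w1, w2, w3, w4}): φ is true.
  w1 (successors {w0}): φ is true.
  w2 (successors {w0, w2, w3, w4, w5}): φ is true.
  w3 (successors {w4}): φ is true.
  w4 (successors {w1, w2, w5}): φ is true.
  w5 (successors {w1}): φ is false.
For instance, at w4:
  At w4: ◇◇p requires ◇p at some successor in {w1, w2, w5}.
    ◇p holds at w2, so ◇◇p is true at w4.
      At w2: ◇p requires p at some successor in {w0, w2, w3, w4, w5}.
        p holds at w2, so ◇p is true at w2.
Satisfying worlds: {w0, w1, w2, w3, w4}

w0, w1, w2, w3, w4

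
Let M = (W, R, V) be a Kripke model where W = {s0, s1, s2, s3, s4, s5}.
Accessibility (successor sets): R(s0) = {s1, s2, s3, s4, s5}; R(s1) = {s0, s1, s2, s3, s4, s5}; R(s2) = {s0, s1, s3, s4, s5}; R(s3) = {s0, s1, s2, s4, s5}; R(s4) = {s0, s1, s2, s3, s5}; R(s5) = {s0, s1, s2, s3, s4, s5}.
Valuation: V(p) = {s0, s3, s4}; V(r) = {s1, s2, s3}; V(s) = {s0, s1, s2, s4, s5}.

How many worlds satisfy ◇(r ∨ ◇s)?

Let φ = ◇(r ∨ ◇s). Evaluate φ at each world:
  s0 (successors {s1, s2, s3, s4, s5}): φ is true.
  s1 (successors {s0, s1, s2, s3, s4, s5}): φ is true.
  s2 (successors {s0, s1, s3, s4, s5}): φ is true.
  s3 (successors {s0, s1, s2, s4, s5}): φ is true.
  s4 (successors {s0, s1, s2, s3, s5}): φ is true.
  s5 (successors {s0, s1, s2, s3, s4, s5}): φ is true.
For instance, at s0:
  At s0: ◇(r ∨ ◇s) requires r ∨ ◇s at some successor in {s1, s2, s3, s4, s5}.
    r ∨ ◇s holds at s1, so ◇(r ∨ ◇s) is true at s0.
      At s1: r is true, ◇s is true, so r ∨ ◇s is true.
Satisfying worlds: {s0, s1, s2, s3, s4, s5}

6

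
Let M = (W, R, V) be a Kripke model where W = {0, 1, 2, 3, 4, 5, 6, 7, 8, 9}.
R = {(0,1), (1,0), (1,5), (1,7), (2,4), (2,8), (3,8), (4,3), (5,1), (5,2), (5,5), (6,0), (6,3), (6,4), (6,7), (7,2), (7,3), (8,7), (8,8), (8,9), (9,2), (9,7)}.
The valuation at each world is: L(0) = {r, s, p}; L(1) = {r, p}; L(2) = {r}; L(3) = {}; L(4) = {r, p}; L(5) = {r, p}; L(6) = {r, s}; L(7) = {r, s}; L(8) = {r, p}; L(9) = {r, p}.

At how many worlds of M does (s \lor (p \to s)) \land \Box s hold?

Recall that \Box ψ holds at a world iff ψ holds at every accessible world, and \Diamond ψ holds iff ψ holds at some accessible world.
Let φ = (s \lor (p \to s)) \land \Box s. Evaluate φ at each world:
  0 (successors {1}): φ is false.
  1 (successors {0, 5, 7}): φ is false.
  2 (successors {4, 8}): φ is false.
  3 (successors {8}): φ is false.
  4 (successors {3}): φ is false.
  5 (successors {1, 2, 5}): φ is false.
  6 (successors {0, 3, 4, 7}): φ is false.
  7 (successors {2, 3}): φ is false.
  8 (successors {7, 8, 9}): φ is false.
  9 (successors {2, 7}): φ is false.
For instance, at 5:
  At 5: s \lor (p \to s) is false, \Box s is false, so (s \lor (p \to s)) \land \Box s is false.
    At 5: \Box s requires s at every successor {1, 2, 5}.
      s fails at 1, so \Box s is false at 5.
Satisfying worlds: none.

0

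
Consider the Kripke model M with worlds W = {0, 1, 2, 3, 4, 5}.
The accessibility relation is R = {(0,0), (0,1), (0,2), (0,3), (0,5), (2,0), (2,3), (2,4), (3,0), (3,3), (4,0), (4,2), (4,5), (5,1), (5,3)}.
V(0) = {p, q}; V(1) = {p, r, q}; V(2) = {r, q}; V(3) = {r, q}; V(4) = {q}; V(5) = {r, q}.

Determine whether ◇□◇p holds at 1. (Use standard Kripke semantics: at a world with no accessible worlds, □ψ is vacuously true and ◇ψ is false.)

At 1: no accessible worlds, so ◇□◇p is false.

No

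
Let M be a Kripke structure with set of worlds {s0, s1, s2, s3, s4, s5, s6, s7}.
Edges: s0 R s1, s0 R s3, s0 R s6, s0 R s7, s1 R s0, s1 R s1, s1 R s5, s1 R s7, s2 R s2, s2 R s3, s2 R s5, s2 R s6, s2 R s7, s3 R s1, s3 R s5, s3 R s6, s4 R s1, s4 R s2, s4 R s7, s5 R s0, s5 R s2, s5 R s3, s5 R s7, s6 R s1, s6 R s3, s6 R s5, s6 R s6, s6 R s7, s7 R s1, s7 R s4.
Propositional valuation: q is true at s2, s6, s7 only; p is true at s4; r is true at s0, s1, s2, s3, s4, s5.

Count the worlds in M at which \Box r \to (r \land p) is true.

7

Let φ = \Box r \to (r \land p). Evaluate φ at each world:
  s0 (successors {s1, s3, s6, s7}): φ is true.
  s1 (successors {s0, s1, s5, s7}): φ is true.
  s2 (successors {s2, s3, s5, s6, s7}): φ is true.
  s3 (successors {s1, s5, s6}): φ is true.
  s4 (successors {s1, s2, s7}): φ is true.
  s5 (successors {s0, s2, s3, s7}): φ is true.
  s6 (successors {s1, s3, s5, s6, s7}): φ is true.
  s7 (successors {s1, s4}): φ is false.
For instance, at s6:
  At s6: \Box r is false, r \land p is false, so \Box r \to (r \land p) is true.
    At s6: \Box r requires r at every successor {s1, s3, s5, s6, s7}.
      r fails at s6, so \Box r is false at s6.
Satisfying worlds: {s0, s1, s2, s3, s4, s5, s6}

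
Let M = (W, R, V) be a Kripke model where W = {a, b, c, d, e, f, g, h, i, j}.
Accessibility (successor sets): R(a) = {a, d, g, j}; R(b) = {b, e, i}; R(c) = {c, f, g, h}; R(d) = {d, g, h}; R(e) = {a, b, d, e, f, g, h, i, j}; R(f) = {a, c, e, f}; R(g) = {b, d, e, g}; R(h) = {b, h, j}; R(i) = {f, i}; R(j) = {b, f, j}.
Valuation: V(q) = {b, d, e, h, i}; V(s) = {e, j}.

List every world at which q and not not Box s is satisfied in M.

Let φ = q and not not Box s. Evaluate φ at each world:
  a (successors {a, d, g, j}): φ is false.
  b (successors {b, e, i}): φ is false.
  c (successors {c, f, g, h}): φ is false.
  d (successors {d, g, h}): φ is false.
  e (successors {a, b, d, e, f, g, h, i, j}): φ is false.
  f (successors {a, c, e, f}): φ is false.
  g (successors {b, d, e, g}): φ is false.
  h (successors {b, h, j}): φ is false.
  i (successors {f, i}): φ is false.
  j (successors {b, f, j}): φ is false.
For instance, at d:
  At d: q is true, not not Box s is false, so q and not not Box s is false.
    At d: not Box s is true, so not not Box s is false.
      At d: Box s is false, so not Box s is true.
Satisfying worlds: none.

none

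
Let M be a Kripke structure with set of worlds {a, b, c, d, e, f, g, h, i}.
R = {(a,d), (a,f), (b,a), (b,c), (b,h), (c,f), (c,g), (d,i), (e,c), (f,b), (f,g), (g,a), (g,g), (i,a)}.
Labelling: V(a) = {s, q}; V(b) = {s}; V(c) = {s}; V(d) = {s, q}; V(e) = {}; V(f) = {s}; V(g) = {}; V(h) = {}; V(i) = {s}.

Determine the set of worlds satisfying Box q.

Let φ = Box q. Evaluate φ at each world:
  a (successors {d, f}): φ is false.
  b (successors {a, c, h}): φ is false.
  c (successors {f, g}): φ is false.
  d (successors {i}): φ is false.
  e (successors {c}): φ is false.
  f (successors {b, g}): φ is false.
  g (successors {a, g}): φ is false.
  h (successors ∅): φ is true.
  i (successors {a}): φ is true.
For instance, at g:
  At g: Box q requires q at every successor {a, g}.
    q fails at g, so Box q is false at g.
Satisfying worlds: {h, i}

h, i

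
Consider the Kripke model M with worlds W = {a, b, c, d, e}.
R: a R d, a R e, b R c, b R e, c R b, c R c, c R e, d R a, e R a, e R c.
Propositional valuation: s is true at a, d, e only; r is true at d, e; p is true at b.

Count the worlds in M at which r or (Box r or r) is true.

3

Recall that Box ψ holds at a world iff ψ holds at every accessible world, and Dia ψ holds iff ψ holds at some accessible world.
Let φ = r or (Box r or r). Evaluate φ at each world:
  a (successors {d, e}): φ is true.
  b (successors {c, e}): φ is false.
  c (successors {b, c, e}): φ is false.
  d (successors {a}): φ is true.
  e (successors {a, c}): φ is true.
For instance, at e:
  At e: r is true, Box r or r is true, so r or (Box r or r) is true.
    At e: Box r is false, r is true, so Box r or r is true.
      At e: Box r requires r at every successor {a, c}.
        r fails at a, so Box r is false at e.
Satisfying worlds: {a, d, e}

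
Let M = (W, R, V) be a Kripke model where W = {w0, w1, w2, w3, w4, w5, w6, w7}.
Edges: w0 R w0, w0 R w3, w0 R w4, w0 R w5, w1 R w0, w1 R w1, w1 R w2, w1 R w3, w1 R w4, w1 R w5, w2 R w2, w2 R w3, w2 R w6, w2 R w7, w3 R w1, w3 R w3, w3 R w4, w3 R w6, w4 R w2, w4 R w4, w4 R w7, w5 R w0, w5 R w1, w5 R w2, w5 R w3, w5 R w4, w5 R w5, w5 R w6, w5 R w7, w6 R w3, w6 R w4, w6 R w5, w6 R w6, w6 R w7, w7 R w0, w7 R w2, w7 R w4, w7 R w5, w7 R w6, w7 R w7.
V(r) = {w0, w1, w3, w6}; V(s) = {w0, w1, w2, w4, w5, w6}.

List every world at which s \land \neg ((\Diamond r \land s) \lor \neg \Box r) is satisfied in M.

none

Let φ = s \land \neg ((\Diamond r \land s) \lor \neg \Box r). Evaluate φ at each world:
  w0 (successors {w0, w3, w4, w5}): φ is false.
  w1 (successors {w0, w1, w2, w3, w4, w5}): φ is false.
  w2 (successors {w2, w3, w6, w7}): φ is false.
  w3 (successors {w1, w3, w4, w6}): φ is false.
  w4 (successors {w2, w4, w7}): φ is false.
  w5 (successors {w0, w1, w2, w3, w4, w5, w6, w7}): φ is false.
  w6 (successors {w3, w4, w5, w6, w7}): φ is false.
  w7 (successors {w0, w2, w4, w5, w6, w7}): φ is false.
For instance, at w4:
  At w4: s is true, \neg ((\Diamond r \land s) \lor \neg \Box r) is false, so s \land \neg ((\Diamond r \land s) \lor \neg \Box r) is false.
    At w4: (\Diamond r \land s) \lor \neg \Box r is true, so \neg ((\Diamond r \land s) \lor \neg \Box r) is false.
      At w4: \Diamond r \land s is false, \neg \Box r is true, so (\Diamond r \land s) \lor \neg \Box r is true.
Satisfying worlds: none.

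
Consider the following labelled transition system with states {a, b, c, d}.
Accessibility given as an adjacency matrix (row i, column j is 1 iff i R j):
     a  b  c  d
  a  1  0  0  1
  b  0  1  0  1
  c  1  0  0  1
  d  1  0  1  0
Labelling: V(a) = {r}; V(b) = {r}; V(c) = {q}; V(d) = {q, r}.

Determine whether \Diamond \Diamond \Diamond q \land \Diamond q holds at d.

Yes

Recall that \Diamond ψ holds at a world iff ψ holds at some accessible world.
At d: \Diamond \Diamond \Diamond q is true, \Diamond q is true, so \Diamond \Diamond \Diamond q \land \Diamond q is true.
  At d: \Diamond \Diamond \Diamond q requires \Diamond \Diamond q at some successor in {a, c}.
    \Diamond \Diamond q holds at a, so \Diamond \Diamond \Diamond q is true at d.
      At a: \Diamond \Diamond q requires \Diamond q at some successor in {a, d}.
        \Diamond q holds at a, so \Diamond \Diamond q is true at a.
  At d: \Diamond q requires q at some successor in {a, c}.
    q holds at c, so \Diamond q is true at d.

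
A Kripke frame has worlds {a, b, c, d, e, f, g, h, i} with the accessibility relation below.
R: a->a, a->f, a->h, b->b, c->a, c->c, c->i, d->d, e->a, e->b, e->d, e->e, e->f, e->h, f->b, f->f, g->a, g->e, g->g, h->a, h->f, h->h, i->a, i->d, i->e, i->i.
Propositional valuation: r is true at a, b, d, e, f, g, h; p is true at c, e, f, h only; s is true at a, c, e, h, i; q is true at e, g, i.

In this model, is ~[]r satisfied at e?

Recall that []ψ holds at a world iff ψ holds at every accessible world, and <>ψ holds iff ψ holds at some accessible world.
At e: []r is true, so ~[]r is false.
  At e: []r requires r at every successor {a, b, d, e, f, h}.
    At a: r is true.
    At b: r is true.
    At d: r is true.
    At e: r is true.
    At f: r is true.
    At h: r is true.
  So []r is true at e.

No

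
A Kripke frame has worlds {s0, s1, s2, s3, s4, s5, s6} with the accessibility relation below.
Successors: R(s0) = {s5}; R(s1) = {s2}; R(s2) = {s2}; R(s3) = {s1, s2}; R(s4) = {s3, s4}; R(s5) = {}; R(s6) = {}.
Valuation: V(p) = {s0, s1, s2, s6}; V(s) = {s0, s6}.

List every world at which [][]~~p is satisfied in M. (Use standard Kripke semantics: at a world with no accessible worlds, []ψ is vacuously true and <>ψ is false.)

Recall that []ψ holds at a world iff ψ holds at every accessible world, and <>ψ holds iff ψ holds at some accessible world.
Let φ = [][]~~p. Evaluate φ at each world:
  s0 (successors {s5}): φ is true.
  s1 (successors {s2}): φ is true.
  s2 (successors {s2}): φ is true.
  s3 (successors {s1, s2}): φ is true.
  s4 (successors {s3, s4}): φ is false.
  s5 (successors ∅): φ is true.
  s6 (successors ∅): φ is true.
For instance, at s1:
  At s1: [][]~~p requires []~~p at every successor {s2}.
      At s2: []~~p requires ~~p at every successor {s2}.
        At s2: ~~p is true.
      So []~~p is true at s2.
  So [][]~~p is true at s1.
Satisfying worlds: {s0, s1, s2, s3, s5, s6}

s0, s1, s2, s3, s5, s6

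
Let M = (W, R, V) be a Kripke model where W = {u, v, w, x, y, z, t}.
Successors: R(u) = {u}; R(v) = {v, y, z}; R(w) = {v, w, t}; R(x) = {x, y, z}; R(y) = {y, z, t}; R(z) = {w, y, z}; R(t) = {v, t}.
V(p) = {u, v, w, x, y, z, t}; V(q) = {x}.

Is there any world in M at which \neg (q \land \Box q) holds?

Let φ = \neg (q \land \Box q). Evaluate φ at each world:
  u (successors {u}): φ is true.
  v (successors {v, y, z}): φ is true.
  w (successors {v, w, t}): φ is true.
  x (successors {x, y, z}): φ is true.
  y (successors {y, z, t}): φ is true.
  z (successors {w, y, z}): φ is true.
  t (successors {v, t}): φ is true.
Detail at u (witness):
  At u: q \land \Box q is false, so \neg (q \land \Box q) is true.
    At u: q is false, \Box q is false, so q \land \Box q is false.
      At u: \Box q requires q at every successor {u}.
        q fails at u, so \Box q is false at u.

Yes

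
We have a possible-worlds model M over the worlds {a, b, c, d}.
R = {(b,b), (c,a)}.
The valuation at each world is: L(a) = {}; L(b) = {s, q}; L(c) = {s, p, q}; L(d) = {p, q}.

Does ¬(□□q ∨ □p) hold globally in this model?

No

Let φ = ¬(□□q ∨ □p). Evaluate φ at each world:
  a (successors ∅): φ is false.
  b (successors {b}): φ is false.
  c (successors {a}): φ is false.
  d (successors ∅): φ is false.
Detail at a (counterexample):
  At a: □□q ∨ □p is true, so ¬(□□q ∨ □p) is false.
    At a: □□q is true, □p is true, so □□q ∨ □p is true.
      At a: no accessible worlds, so □□q holds vacuously.
      At a: no accessible worlds, so □p holds vacuously.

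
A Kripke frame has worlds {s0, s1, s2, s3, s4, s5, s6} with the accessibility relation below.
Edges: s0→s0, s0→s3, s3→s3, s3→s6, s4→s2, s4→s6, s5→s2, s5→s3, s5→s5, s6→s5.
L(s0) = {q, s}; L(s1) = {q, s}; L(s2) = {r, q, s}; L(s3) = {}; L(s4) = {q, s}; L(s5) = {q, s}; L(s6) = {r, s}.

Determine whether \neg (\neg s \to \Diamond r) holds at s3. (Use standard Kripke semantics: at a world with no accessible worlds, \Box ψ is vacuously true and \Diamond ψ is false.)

At s3: \neg s \to \Diamond r is true, so \neg (\neg s \to \Diamond r) is false.
  At s3: \neg s is true, \Diamond r is true, so \neg s \to \Diamond r is true.
    At s3: \Diamond r requires r at some successor in {s3, s6}.
      r holds at s6, so \Diamond r is true at s3.

No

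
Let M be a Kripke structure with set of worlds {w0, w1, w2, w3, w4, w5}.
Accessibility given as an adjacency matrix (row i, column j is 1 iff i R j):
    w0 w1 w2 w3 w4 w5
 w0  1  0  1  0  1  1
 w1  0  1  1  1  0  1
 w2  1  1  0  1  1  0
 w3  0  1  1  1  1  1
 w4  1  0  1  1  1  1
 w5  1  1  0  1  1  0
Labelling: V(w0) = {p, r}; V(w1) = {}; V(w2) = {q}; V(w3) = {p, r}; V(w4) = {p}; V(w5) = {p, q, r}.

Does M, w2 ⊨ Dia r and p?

At w2: Dia r is true, p is false, so Dia r and p is false.
  At w2: Dia r requires r at some successor in {w0, w1, w3, w4}.
    r holds at w0, so Dia r is true at w2.

No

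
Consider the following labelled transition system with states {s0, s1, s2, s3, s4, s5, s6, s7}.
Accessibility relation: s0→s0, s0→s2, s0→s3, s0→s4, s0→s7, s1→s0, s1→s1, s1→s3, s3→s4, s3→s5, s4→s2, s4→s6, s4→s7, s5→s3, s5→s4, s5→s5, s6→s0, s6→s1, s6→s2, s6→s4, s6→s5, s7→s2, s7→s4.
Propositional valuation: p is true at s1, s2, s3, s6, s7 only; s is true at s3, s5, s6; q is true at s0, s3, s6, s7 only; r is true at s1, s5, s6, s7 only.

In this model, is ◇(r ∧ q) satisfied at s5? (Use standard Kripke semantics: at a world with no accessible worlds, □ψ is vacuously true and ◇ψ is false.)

No

Recall that ◇ψ holds at a world iff ψ holds at some accessible world.
At s5: ◇(r ∧ q) requires r ∧ q at some successor in {s3, s4, s5}.
  At s3: r ∧ q is false.
  At s4: r ∧ q is false.
  At s5: r ∧ q is false.
So ◇(r ∧ q) is false at s5.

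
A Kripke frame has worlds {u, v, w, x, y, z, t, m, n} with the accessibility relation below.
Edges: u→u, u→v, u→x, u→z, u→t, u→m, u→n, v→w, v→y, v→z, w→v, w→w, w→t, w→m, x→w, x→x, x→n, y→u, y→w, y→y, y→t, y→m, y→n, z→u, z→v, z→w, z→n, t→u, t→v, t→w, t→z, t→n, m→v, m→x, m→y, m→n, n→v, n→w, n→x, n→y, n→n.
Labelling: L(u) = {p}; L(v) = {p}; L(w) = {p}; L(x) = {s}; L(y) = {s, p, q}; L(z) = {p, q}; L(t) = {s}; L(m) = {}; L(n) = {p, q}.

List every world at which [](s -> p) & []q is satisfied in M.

Let φ = [](s -> p) & []q. Evaluate φ at each world:
  u (successors {u, v, x, z, t, m, n}): φ is false.
  v (successors {w, y, z}): φ is false.
  w (successors {v, w, t, m}): φ is false.
  x (successors {w, x, n}): φ is false.
  y (successors {u, w, y, t, m, n}): φ is false.
  z (successors {u, v, w, n}): φ is false.
  t (successors {u, v, w, z, n}): φ is false.
  m (successors {v, x, y, n}): φ is false.
  n (successors {v, w, x, y, n}): φ is false.
For instance, at w:
  At w: [](s -> p) is false, []q is false, so [](s -> p) & []q is false.
    At w: [](s -> p) requires s -> p at every successor {v, w, t, m}.
      s -> p fails at t, so [](s -> p) is false at w.
    At w: []q requires q at every successor {v, w, t, m}.
      q fails at v, so []q is false at w.
Satisfying worlds: none.

none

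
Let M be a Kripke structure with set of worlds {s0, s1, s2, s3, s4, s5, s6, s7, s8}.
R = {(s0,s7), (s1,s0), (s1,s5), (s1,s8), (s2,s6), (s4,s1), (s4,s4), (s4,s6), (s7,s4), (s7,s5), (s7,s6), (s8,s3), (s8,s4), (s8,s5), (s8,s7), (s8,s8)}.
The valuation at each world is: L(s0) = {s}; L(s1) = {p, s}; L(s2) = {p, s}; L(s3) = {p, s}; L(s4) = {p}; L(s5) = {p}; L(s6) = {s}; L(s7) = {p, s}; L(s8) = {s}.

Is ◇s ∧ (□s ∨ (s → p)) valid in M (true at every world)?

Recall that □ψ holds at a world iff ψ holds at every accessible world, and ◇ψ holds iff ψ holds at some accessible world.
Let φ = ◇s ∧ (□s ∨ (s → p)). Evaluate φ at each world:
  s0 (successors {s7}): φ is true.
  s1 (successors {s0, s5, s8}): φ is true.
  s2 (successors {s6}): φ is true.
  s3 (successors ∅): φ is false.
  s4 (successors {s1, s4, s6}): φ is true.
  s5 (successors ∅): φ is false.
  s6 (successors ∅): φ is false.
  s7 (successors {s4, s5, s6}): φ is true.
  s8 (successors {s3, s4, s5, s7, s8}): φ is false.
Detail at s3 (counterexample):
  At s3: ◇s is false, □s ∨ (s → p) is true, so ◇s ∧ (□s ∨ (s → p)) is false.
    At s3: no accessible worlds, so ◇s is false.
    At s3: □s is true, s → p is true, so □s ∨ (s → p) is true.
      At s3: no accessible worlds, so □s holds vacuously.

No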